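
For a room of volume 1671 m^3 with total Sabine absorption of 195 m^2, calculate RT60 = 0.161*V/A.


RT60 = 0.161 * 1671 / 195 = 1.3796 s


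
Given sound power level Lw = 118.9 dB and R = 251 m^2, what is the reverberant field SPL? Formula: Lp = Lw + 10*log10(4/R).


4/R = 4/251 = 0.0159363
Lp = 118.9 + 10*log10(0.0159363) = 100.92 dB


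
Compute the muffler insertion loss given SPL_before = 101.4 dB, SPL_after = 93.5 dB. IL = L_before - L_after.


Insertion loss = SPL without muffler - SPL with muffler
IL = 101.4 - 93.5 = 7.9 dB


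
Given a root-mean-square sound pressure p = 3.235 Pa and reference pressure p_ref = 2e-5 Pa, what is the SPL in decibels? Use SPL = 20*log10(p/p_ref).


p / p_ref = 3.235 / 2e-5 = 161750
SPL = 20 * log10(161750) = 104.18 dB


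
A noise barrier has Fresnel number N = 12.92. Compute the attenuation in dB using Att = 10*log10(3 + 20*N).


3 + 20*N = 3 + 20*12.92 = 261.4
Att = 10*log10(261.4) = 24.173 dB


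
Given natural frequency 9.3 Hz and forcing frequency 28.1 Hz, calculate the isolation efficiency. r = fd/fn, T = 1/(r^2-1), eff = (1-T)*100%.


r = 28.1 / 9.3 = 3.02151
r^2 - 1 = 3.02151^2 - 1 = 8.12952
T = 1/8.12952 = 0.123008
Efficiency = (1 - 0.123008)*100 = 87.699 %


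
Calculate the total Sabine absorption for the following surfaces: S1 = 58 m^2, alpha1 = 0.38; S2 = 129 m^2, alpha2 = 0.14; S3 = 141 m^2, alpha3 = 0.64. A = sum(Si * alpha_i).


58 * 0.38 = 22.04
129 * 0.14 = 18.06
141 * 0.64 = 90.24
A_total = 22.04 + 18.06 + 90.24 = 130.34 m^2


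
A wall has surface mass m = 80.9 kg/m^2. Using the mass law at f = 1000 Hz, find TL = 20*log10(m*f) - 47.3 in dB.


m * f = 80.9 * 1000 = 80900
20*log10(80900) = 98.159 dB
TL = 98.159 - 47.3 = 50.859 dB


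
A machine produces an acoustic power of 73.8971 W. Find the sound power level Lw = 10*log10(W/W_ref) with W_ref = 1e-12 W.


W / W_ref = 73.8971 / 1e-12 = 7.38971e+13
Lw = 10 * log10(7.38971e+13) = 138.69 dB


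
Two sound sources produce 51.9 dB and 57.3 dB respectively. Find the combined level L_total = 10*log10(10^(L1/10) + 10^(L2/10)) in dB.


10^(51.9/10) = 154882
10^(57.3/10) = 537032
Sum = 154882 + 537032 = 691914
L_total = 10*log10(691914) = 58.401 dB


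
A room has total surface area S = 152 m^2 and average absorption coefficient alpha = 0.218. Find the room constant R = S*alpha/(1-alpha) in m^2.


R = 152 * 0.218 / (1 - 0.218) = 42.373 m^2


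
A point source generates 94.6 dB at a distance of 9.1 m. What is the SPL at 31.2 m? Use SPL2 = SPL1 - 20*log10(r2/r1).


r2/r1 = 31.2/9.1 = 3.42857
Correction = 20*log10(3.42857) = 10.7023 dB
SPL2 = 94.6 - 10.7023 = 83.898 dB


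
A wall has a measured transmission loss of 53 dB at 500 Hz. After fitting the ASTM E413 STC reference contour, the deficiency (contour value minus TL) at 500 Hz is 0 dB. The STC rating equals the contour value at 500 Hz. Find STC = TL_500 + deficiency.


By ASTM E413, STC = value of the fitted reference contour at 500 Hz.
Contour value at 500 Hz = TL_500 + deficiency = 53 + 0 = 53
STC = 53


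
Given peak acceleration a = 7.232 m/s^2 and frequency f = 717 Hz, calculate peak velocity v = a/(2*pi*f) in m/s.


omega = 2*pi*f = 2*pi*717 = 4505.04 rad/s
v = a / omega = 7.232 / 4505.04 = 0.0016053 m/s


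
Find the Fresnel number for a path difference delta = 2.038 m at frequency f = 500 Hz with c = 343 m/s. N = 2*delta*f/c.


N = 2*delta*f/c = 2*delta/lambda, where lambda = c/f
lambda = 343 / 500 = 0.686 m
N = 2 * 2.038 / 0.686 = 5.9417


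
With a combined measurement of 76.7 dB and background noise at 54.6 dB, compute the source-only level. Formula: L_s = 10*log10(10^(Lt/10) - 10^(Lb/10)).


10^(76.7/10) = 4.67735e+07
10^(54.6/10) = 288403
Difference = 4.67735e+07 - 288403 = 4.64851e+07
L_source = 10*log10(4.64851e+07) = 76.673 dB


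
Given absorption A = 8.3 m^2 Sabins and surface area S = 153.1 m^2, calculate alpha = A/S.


Absorption coefficient = absorbed power / incident power
alpha = A / S = 8.3 / 153.1 = 0.054213


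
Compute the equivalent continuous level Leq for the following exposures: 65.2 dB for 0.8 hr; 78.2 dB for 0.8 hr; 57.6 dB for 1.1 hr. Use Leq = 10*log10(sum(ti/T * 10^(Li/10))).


T_total = 0.8 + 0.8 + 1.1 = 2.7 hr
(0.8/2.7) * 10^(65.2/10) = 981129
(0.8/2.7) * 10^(78.2/10) = 1.95761e+07
(1.1/2.7) * 10^(57.6/10) = 234438
Sum = 981129 + 1.95761e+07 + 234438 = 2.07917e+07
Leq = 10*log10(2.07917e+07) = 73.179 dB


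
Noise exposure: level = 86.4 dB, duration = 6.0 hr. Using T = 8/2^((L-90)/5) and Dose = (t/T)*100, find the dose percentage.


T_allowed = 8 / 2^((86.4 - 90)/5) = 13.1775 hr
Dose = 6.0 / 13.1775 * 100 = 45.532 %


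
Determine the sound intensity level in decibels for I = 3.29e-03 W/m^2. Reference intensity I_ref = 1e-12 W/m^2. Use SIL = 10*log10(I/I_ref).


I / I_ref = 3.29e-03 / 1e-12 = 3.29e+09
SIL = 10 * log10(3.29e+09) = 95.172 dB


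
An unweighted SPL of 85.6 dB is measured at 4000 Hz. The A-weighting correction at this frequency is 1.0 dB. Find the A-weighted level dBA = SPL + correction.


A-weighting table: 4000 Hz -> 1.0 dB correction
SPL_A = SPL + correction = 85.6 + (1.0) = 86.6 dBA


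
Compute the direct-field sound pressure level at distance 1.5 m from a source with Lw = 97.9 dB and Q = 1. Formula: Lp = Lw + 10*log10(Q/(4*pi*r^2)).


4*pi*r^2 = 4*pi*1.5^2 = 28.2743 m^2
Q / (4*pi*r^2) = 1 / 28.2743 = 0.0353678
Lp = 97.9 + 10*log10(0.0353678) = 83.386 dB


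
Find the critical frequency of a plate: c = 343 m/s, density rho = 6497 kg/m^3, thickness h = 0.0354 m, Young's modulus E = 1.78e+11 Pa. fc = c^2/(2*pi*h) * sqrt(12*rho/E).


12*rho/E = 12*6497/1.78e+11 = 4.38e-07
sqrt(12*rho/E) = sqrt(4.38e-07) = 0.000661816
c^2/(2*pi*h) = 343^2/(2*pi*0.0354) = 528938
fc = 528938 * 0.000661816 = 350.06 Hz


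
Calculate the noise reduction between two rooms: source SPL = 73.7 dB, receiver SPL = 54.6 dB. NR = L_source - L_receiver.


NR = L_source - L_receiver (difference between source and receiving room levels)
NR = 73.7 - 54.6 = 19.1 dB


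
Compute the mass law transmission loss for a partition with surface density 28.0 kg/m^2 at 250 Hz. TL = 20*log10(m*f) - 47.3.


m * f = 28.0 * 250 = 7000
20*log10(7000) = 76.902 dB
TL = 76.902 - 47.3 = 29.602 dB


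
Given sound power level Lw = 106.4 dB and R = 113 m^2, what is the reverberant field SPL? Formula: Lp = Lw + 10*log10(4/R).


4/R = 4/113 = 0.0353982
Lp = 106.4 + 10*log10(0.0353982) = 91.89 dB


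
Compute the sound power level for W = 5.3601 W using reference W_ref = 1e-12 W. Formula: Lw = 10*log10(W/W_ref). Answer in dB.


W / W_ref = 5.3601 / 1e-12 = 5.3601e+12
Lw = 10 * log10(5.3601e+12) = 127.29 dB


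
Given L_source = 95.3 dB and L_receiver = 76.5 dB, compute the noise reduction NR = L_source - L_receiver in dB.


NR = L_source - L_receiver (difference between source and receiving room levels)
NR = 95.3 - 76.5 = 18.8 dB


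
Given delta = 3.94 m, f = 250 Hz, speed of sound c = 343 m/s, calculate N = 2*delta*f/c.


N = 2*delta*f/c = 2*delta/lambda, where lambda = c/f
lambda = 343 / 250 = 1.372 m
N = 2 * 3.94 / 1.372 = 5.7434


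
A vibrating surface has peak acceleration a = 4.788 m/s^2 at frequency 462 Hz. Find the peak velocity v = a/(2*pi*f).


omega = 2*pi*f = 2*pi*462 = 2902.83 rad/s
v = a / omega = 4.788 / 2902.83 = 0.0016494 m/s


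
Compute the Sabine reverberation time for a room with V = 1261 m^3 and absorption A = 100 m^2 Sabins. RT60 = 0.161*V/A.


RT60 = 0.161 * 1261 / 100 = 2.0302 s


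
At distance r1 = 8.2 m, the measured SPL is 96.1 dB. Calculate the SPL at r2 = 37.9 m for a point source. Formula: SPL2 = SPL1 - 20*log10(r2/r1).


r2/r1 = 37.9/8.2 = 4.62195
Correction = 20*log10(4.62195) = 13.2965 dB
SPL2 = 96.1 - 13.2965 = 82.803 dB


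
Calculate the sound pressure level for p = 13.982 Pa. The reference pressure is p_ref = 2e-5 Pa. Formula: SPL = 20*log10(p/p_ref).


p / p_ref = 13.982 / 2e-5 = 699100
SPL = 20 * log10(699100) = 116.89 dB


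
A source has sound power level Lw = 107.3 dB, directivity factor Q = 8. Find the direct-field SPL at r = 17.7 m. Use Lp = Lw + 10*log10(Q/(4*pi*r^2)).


4*pi*r^2 = 4*pi*17.7^2 = 3936.92 m^2
Q / (4*pi*r^2) = 8 / 3936.92 = 0.00203205
Lp = 107.3 + 10*log10(0.00203205) = 80.379 dB


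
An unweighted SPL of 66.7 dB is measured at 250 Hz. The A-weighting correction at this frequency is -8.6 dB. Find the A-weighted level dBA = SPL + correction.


A-weighting table: 250 Hz -> -8.6 dB correction
SPL_A = SPL + correction = 66.7 + (-8.6) = 58.1 dBA


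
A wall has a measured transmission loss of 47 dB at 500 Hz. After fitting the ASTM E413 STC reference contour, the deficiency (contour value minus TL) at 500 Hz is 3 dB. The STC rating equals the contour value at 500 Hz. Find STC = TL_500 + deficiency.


By ASTM E413, STC = value of the fitted reference contour at 500 Hz.
Contour value at 500 Hz = TL_500 + deficiency = 47 + 3 = 50
STC = 50


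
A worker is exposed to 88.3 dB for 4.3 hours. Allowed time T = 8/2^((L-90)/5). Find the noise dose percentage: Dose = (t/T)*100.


T_allowed = 8 / 2^((88.3 - 90)/5) = 10.1261 hr
Dose = 4.3 / 10.1261 * 100 = 42.465 %


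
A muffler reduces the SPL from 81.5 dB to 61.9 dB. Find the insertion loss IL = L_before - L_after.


Insertion loss = SPL without muffler - SPL with muffler
IL = 81.5 - 61.9 = 19.6 dB


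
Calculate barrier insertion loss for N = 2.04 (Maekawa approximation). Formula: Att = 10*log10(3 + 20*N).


3 + 20*N = 3 + 20*2.04 = 43.8
Att = 10*log10(43.8) = 16.415 dB


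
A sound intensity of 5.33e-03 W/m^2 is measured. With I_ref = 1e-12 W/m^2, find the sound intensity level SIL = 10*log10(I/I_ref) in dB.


I / I_ref = 5.33e-03 / 1e-12 = 5.33e+09
SIL = 10 * log10(5.33e+09) = 97.267 dB


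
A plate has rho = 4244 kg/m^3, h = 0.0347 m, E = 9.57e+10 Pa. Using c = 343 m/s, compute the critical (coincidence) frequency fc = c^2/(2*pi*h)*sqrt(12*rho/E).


12*rho/E = 12*4244/9.57e+10 = 5.32163e-07
sqrt(12*rho/E) = sqrt(5.32163e-07) = 0.000729495
c^2/(2*pi*h) = 343^2/(2*pi*0.0347) = 539609
fc = 539609 * 0.000729495 = 393.64 Hz


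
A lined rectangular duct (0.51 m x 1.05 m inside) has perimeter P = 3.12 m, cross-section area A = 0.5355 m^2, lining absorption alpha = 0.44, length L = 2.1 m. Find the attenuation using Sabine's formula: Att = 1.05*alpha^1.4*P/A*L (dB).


alpha^1.4 = 0.44^1.4 = 0.316835
Attenuation rate = 1.05 * alpha^1.4 * P / A
= 1.05 * 0.316835 * 3.12 / 0.5355 = 1.93828 dB/m
Total Att = 1.93828 * 2.1 = 4.0704 dB


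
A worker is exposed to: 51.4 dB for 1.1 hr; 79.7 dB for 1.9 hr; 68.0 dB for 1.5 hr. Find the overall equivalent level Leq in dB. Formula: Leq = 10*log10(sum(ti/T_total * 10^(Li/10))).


T_total = 1.1 + 1.9 + 1.5 = 4.5 hr
(1.1/4.5) * 10^(51.4/10) = 33742.7
(1.9/4.5) * 10^(79.7/10) = 3.94041e+07
(1.5/4.5) * 10^(68.0/10) = 2.10319e+06
Sum = 33742.7 + 3.94041e+07 + 2.10319e+06 = 4.1541e+07
Leq = 10*log10(4.1541e+07) = 76.185 dB


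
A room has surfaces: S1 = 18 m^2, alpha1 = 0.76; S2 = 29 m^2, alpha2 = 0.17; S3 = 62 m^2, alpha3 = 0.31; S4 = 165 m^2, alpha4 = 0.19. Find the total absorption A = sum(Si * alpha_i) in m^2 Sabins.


18 * 0.76 = 13.68
29 * 0.17 = 4.93
62 * 0.31 = 19.22
165 * 0.19 = 31.35
A_total = 13.68 + 4.93 + 19.22 + 31.35 = 69.18 m^2


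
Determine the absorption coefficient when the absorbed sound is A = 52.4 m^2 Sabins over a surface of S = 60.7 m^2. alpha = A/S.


Absorption coefficient = absorbed power / incident power
alpha = A / S = 52.4 / 60.7 = 0.86326


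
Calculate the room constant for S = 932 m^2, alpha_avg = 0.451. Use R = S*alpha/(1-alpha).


R = 932 * 0.451 / (1 - 0.451) = 765.63 m^2


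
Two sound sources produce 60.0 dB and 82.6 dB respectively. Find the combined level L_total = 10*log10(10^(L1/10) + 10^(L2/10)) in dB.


10^(60.0/10) = 1e+06
10^(82.6/10) = 1.8197e+08
Sum = 1e+06 + 1.8197e+08 = 1.8297e+08
L_total = 10*log10(1.8297e+08) = 82.624 dB


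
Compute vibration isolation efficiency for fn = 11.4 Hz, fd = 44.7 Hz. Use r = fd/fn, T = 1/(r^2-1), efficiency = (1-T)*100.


r = 44.7 / 11.4 = 3.92105
r^2 - 1 = 3.92105^2 - 1 = 14.3746
T = 1/14.3746 = 0.0695672
Efficiency = (1 - 0.0695672)*100 = 93.043 %


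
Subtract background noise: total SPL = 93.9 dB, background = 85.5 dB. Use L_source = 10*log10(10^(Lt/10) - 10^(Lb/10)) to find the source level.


10^(93.9/10) = 2.45471e+09
10^(85.5/10) = 3.54813e+08
Difference = 2.45471e+09 - 3.54813e+08 = 2.0999e+09
L_source = 10*log10(2.0999e+09) = 93.222 dB


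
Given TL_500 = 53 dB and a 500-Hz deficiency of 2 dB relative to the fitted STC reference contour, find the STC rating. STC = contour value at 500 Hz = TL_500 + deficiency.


By ASTM E413, STC = value of the fitted reference contour at 500 Hz.
Contour value at 500 Hz = TL_500 + deficiency = 53 + 2 = 55
STC = 55


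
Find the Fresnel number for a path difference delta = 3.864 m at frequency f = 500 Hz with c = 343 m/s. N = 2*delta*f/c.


N = 2*delta*f/c = 2*delta/lambda, where lambda = c/f
lambda = 343 / 500 = 0.686 m
N = 2 * 3.864 / 0.686 = 11.265


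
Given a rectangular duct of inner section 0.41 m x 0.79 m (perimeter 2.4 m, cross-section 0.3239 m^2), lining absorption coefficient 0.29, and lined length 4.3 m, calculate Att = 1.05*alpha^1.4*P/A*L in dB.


alpha^1.4 = 0.29^1.4 = 0.176749
Attenuation rate = 1.05 * alpha^1.4 * P / A
= 1.05 * 0.176749 * 2.4 / 0.3239 = 1.37514 dB/m
Total Att = 1.37514 * 4.3 = 5.9131 dB


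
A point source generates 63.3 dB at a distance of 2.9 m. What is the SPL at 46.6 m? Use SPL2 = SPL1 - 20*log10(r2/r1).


r2/r1 = 46.6/2.9 = 16.069
Correction = 20*log10(16.069) = 24.1198 dB
SPL2 = 63.3 - 24.1198 = 39.18 dB


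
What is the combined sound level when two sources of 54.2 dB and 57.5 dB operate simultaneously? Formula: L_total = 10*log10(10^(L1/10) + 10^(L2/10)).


10^(54.2/10) = 263027
10^(57.5/10) = 562341
Sum = 263027 + 562341 = 825368
L_total = 10*log10(825368) = 59.166 dB


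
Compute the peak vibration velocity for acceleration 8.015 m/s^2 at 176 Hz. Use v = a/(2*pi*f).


omega = 2*pi*f = 2*pi*176 = 1105.84 rad/s
v = a / omega = 8.015 / 1105.84 = 0.0072479 m/s


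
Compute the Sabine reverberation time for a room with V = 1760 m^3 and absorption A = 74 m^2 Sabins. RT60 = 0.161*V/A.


RT60 = 0.161 * 1760 / 74 = 3.8292 s


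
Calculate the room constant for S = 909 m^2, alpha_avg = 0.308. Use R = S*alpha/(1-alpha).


R = 909 * 0.308 / (1 - 0.308) = 404.58 m^2


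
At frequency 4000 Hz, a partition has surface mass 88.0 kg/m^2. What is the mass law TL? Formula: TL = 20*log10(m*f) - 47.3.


m * f = 88.0 * 4000 = 352000
20*log10(352000) = 110.931 dB
TL = 110.931 - 47.3 = 63.631 dB


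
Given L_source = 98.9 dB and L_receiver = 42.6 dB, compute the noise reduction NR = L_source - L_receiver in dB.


NR = L_source - L_receiver (difference between source and receiving room levels)
NR = 98.9 - 42.6 = 56.3 dB


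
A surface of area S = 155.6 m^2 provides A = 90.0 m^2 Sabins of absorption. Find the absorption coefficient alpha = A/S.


Absorption coefficient = absorbed power / incident power
alpha = A / S = 90.0 / 155.6 = 0.57841


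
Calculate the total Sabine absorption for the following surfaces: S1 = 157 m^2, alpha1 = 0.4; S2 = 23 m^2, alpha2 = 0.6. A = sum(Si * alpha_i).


157 * 0.4 = 62.8
23 * 0.6 = 13.8
A_total = 62.8 + 13.8 = 76.6 m^2


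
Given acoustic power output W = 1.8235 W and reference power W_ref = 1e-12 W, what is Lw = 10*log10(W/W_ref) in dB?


W / W_ref = 1.8235 / 1e-12 = 1.8235e+12
Lw = 10 * log10(1.8235e+12) = 122.61 dB


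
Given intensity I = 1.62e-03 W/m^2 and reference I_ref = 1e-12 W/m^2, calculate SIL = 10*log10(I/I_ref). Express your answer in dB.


I / I_ref = 1.62e-03 / 1e-12 = 1.62e+09
SIL = 10 * log10(1.62e+09) = 92.095 dB


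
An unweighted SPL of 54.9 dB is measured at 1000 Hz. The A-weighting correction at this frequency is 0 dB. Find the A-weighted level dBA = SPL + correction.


A-weighting table: 1000 Hz -> 0 dB correction
SPL_A = SPL + correction = 54.9 + (0) = 54.9 dBA


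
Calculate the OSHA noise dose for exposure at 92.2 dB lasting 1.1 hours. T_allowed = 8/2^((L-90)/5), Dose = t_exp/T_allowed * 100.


T_allowed = 8 / 2^((92.2 - 90)/5) = 5.89708 hr
Dose = 1.1 / 5.89708 * 100 = 18.653 %


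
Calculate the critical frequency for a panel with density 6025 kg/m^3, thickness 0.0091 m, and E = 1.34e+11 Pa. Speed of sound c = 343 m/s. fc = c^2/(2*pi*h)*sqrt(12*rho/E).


12*rho/E = 12*6025/1.34e+11 = 5.39552e-07
sqrt(12*rho/E) = sqrt(5.39552e-07) = 0.000734542
c^2/(2*pi*h) = 343^2/(2*pi*0.0091) = 2.05763e+06
fc = 2.05763e+06 * 0.000734542 = 1511.4 Hz


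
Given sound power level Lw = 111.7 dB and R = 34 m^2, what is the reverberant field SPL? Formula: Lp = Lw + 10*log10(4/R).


4/R = 4/34 = 0.117647
Lp = 111.7 + 10*log10(0.117647) = 102.41 dB


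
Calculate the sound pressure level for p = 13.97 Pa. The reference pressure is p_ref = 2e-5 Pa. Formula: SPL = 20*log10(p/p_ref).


p / p_ref = 13.97 / 2e-5 = 698500
SPL = 20 * log10(698500) = 116.88 dB


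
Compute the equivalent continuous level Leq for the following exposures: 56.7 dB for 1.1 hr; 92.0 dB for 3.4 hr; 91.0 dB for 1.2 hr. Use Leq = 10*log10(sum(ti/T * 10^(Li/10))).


T_total = 1.1 + 3.4 + 1.2 = 5.7 hr
(1.1/5.7) * 10^(56.7/10) = 90264.7
(3.4/5.7) * 10^(92.0/10) = 9.45375e+08
(1.2/5.7) * 10^(91.0/10) = 2.65037e+08
Sum = 90264.7 + 9.45375e+08 + 2.65037e+08 = 1.2105e+09
Leq = 10*log10(1.2105e+09) = 90.83 dB


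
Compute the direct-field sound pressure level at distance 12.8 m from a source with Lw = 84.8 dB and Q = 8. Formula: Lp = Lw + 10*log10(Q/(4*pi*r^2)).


4*pi*r^2 = 4*pi*12.8^2 = 2058.87 m^2
Q / (4*pi*r^2) = 8 / 2058.87 = 0.00388563
Lp = 84.8 + 10*log10(0.00388563) = 60.695 dB


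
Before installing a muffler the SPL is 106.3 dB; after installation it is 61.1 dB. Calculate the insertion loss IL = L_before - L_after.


Insertion loss = SPL without muffler - SPL with muffler
IL = 106.3 - 61.1 = 45.2 dB


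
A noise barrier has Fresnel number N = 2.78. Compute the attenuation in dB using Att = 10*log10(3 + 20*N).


3 + 20*N = 3 + 20*2.78 = 58.6
Att = 10*log10(58.6) = 17.679 dB


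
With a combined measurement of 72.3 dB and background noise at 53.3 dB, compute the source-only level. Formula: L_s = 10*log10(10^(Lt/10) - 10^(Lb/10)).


10^(72.3/10) = 1.69824e+07
10^(53.3/10) = 213796
Difference = 1.69824e+07 - 213796 = 1.67686e+07
L_source = 10*log10(1.67686e+07) = 72.245 dB


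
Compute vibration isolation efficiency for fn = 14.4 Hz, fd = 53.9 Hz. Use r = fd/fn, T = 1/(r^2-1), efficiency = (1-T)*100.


r = 53.9 / 14.4 = 3.74306
r^2 - 1 = 3.74306^2 - 1 = 13.0105
T = 1/13.0105 = 0.076861
Efficiency = (1 - 0.076861)*100 = 92.314 %


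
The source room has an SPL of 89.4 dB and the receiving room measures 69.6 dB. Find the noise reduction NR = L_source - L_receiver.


NR = L_source - L_receiver (difference between source and receiving room levels)
NR = 89.4 - 69.6 = 19.8 dB


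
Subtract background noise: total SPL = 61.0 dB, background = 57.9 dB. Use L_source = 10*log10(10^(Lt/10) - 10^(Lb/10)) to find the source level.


10^(61.0/10) = 1.25893e+06
10^(57.9/10) = 616595
Difference = 1.25893e+06 - 616595 = 642335
L_source = 10*log10(642335) = 58.078 dB


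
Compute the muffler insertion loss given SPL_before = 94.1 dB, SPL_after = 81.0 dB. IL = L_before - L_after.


Insertion loss = SPL without muffler - SPL with muffler
IL = 94.1 - 81.0 = 13.1 dB


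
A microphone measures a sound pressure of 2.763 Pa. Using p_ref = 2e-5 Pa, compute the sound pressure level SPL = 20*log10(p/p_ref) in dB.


p / p_ref = 2.763 / 2e-5 = 138150
SPL = 20 * log10(138150) = 102.81 dB


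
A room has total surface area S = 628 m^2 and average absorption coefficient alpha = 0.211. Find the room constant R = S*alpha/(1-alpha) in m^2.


R = 628 * 0.211 / (1 - 0.211) = 167.94 m^2


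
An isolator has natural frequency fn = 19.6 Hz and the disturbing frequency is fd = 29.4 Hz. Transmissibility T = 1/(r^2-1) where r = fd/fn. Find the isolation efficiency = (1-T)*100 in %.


r = 29.4 / 19.6 = 1.5
r^2 - 1 = 1.5^2 - 1 = 1.25
T = 1/1.25 = 0.8
Efficiency = (1 - 0.8)*100 = 20 %


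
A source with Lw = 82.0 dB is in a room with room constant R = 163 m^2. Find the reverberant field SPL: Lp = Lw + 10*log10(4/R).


4/R = 4/163 = 0.0245399
Lp = 82.0 + 10*log10(0.0245399) = 65.899 dB


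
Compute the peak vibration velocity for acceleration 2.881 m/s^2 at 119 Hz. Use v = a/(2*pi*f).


omega = 2*pi*f = 2*pi*119 = 747.699 rad/s
v = a / omega = 2.881 / 747.699 = 0.0038532 m/s


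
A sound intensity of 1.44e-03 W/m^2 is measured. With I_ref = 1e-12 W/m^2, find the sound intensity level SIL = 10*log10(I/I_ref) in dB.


I / I_ref = 1.44e-03 / 1e-12 = 1.44e+09
SIL = 10 * log10(1.44e+09) = 91.584 dB


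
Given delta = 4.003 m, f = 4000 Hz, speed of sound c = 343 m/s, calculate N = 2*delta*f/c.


N = 2*delta*f/c = 2*delta/lambda, where lambda = c/f
lambda = 343 / 4000 = 0.08575 m
N = 2 * 4.003 / 0.08575 = 93.364


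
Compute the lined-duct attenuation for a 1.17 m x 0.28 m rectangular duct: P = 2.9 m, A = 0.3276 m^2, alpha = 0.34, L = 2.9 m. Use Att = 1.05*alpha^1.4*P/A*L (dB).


alpha^1.4 = 0.34^1.4 = 0.220836
Attenuation rate = 1.05 * alpha^1.4 * P / A
= 1.05 * 0.220836 * 2.9 / 0.3276 = 2.05264 dB/m
Total Att = 2.05264 * 2.9 = 5.9527 dB


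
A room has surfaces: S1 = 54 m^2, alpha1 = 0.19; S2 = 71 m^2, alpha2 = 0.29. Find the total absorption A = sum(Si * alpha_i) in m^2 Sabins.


54 * 0.19 = 10.26
71 * 0.29 = 20.59
A_total = 10.26 + 20.59 = 30.85 m^2


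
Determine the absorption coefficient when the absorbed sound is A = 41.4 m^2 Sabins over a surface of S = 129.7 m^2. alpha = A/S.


Absorption coefficient = absorbed power / incident power
alpha = A / S = 41.4 / 129.7 = 0.3192


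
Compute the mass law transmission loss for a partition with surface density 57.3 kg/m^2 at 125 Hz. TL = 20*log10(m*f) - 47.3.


m * f = 57.3 * 125 = 7162.5
20*log10(7162.5) = 77.1013 dB
TL = 77.1013 - 47.3 = 29.801 dB


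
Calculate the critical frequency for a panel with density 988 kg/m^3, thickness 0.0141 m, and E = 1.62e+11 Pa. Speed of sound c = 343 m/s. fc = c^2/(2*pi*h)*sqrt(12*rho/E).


12*rho/E = 12*988/1.62e+11 = 7.31852e-08
sqrt(12*rho/E) = sqrt(7.31852e-08) = 0.000270528
c^2/(2*pi*h) = 343^2/(2*pi*0.0141) = 1.32797e+06
fc = 1.32797e+06 * 0.000270528 = 359.25 Hz


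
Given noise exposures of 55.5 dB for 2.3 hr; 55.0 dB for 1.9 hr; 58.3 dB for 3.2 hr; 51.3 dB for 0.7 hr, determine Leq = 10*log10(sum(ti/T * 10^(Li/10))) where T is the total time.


T_total = 2.3 + 1.9 + 3.2 + 0.7 = 8.1 hr
(2.3/8.1) * 10^(55.5/10) = 100749
(1.9/8.1) * 10^(55.0/10) = 74176.9
(3.2/8.1) * 10^(58.3/10) = 267095
(0.7/8.1) * 10^(51.3/10) = 11657.7
Sum = 100749 + 74176.9 + 267095 + 11657.7 = 453679
Leq = 10*log10(453679) = 56.567 dB


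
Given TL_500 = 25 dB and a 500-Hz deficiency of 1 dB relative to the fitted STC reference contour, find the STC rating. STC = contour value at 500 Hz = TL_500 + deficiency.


By ASTM E413, STC = value of the fitted reference contour at 500 Hz.
Contour value at 500 Hz = TL_500 + deficiency = 25 + 1 = 26
STC = 26


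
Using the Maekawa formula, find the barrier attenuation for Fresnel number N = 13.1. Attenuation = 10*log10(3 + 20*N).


3 + 20*N = 3 + 20*13.1 = 265
Att = 10*log10(265) = 24.232 dB


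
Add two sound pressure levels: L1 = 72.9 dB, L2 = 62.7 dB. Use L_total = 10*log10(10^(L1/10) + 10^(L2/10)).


10^(72.9/10) = 1.94984e+07
10^(62.7/10) = 1.86209e+06
Sum = 1.94984e+07 + 1.86209e+06 = 2.13605e+07
L_total = 10*log10(2.13605e+07) = 73.296 dB


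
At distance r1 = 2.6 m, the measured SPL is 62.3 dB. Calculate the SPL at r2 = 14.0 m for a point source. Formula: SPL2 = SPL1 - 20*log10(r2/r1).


r2/r1 = 14.0/2.6 = 5.38462
Correction = 20*log10(5.38462) = 14.6231 dB
SPL2 = 62.3 - 14.6231 = 47.677 dB


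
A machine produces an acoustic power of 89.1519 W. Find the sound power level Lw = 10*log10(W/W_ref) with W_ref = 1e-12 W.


W / W_ref = 89.1519 / 1e-12 = 8.91519e+13
Lw = 10 * log10(8.91519e+13) = 139.5 dB


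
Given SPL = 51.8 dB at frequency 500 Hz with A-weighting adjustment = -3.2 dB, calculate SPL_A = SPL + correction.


A-weighting table: 500 Hz -> -3.2 dB correction
SPL_A = SPL + correction = 51.8 + (-3.2) = 48.6 dBA


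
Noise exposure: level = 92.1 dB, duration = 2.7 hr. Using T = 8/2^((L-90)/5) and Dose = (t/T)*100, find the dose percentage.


T_allowed = 8 / 2^((92.1 - 90)/5) = 5.9794 hr
Dose = 2.7 / 5.9794 * 100 = 45.155 %


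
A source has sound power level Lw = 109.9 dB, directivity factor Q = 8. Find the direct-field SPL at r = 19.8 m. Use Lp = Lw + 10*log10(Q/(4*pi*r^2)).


4*pi*r^2 = 4*pi*19.8^2 = 4926.52 m^2
Q / (4*pi*r^2) = 8 / 4926.52 = 0.00162386
Lp = 109.9 + 10*log10(0.00162386) = 82.005 dB


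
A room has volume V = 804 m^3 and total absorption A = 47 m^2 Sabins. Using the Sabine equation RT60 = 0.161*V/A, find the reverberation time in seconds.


RT60 = 0.161 * 804 / 47 = 2.7541 s


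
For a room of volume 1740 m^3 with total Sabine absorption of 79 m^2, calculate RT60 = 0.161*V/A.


RT60 = 0.161 * 1740 / 79 = 3.5461 s


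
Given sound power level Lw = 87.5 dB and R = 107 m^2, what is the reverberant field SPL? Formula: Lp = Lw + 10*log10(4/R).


4/R = 4/107 = 0.0373832
Lp = 87.5 + 10*log10(0.0373832) = 73.227 dB


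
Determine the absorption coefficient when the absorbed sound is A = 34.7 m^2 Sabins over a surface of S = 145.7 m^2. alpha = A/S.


Absorption coefficient = absorbed power / incident power
alpha = A / S = 34.7 / 145.7 = 0.23816


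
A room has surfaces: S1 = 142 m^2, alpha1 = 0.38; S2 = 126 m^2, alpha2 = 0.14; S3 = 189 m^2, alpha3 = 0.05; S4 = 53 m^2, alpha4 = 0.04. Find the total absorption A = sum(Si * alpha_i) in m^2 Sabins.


142 * 0.38 = 53.96
126 * 0.14 = 17.64
189 * 0.05 = 9.45
53 * 0.04 = 2.12
A_total = 53.96 + 17.64 + 9.45 + 2.12 = 83.17 m^2


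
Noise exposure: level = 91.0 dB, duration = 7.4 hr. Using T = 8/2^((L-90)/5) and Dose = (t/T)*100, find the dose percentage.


T_allowed = 8 / 2^((91.0 - 90)/5) = 6.9644 hr
Dose = 7.4 / 6.9644 * 100 = 106.25 %


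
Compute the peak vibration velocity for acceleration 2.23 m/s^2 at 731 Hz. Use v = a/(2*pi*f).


omega = 2*pi*f = 2*pi*731 = 4593.01 rad/s
v = a / omega = 2.23 / 4593.01 = 0.00048552 m/s


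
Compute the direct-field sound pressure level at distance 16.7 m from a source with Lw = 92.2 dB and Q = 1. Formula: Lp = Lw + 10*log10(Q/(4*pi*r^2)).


4*pi*r^2 = 4*pi*16.7^2 = 3504.64 m^2
Q / (4*pi*r^2) = 1 / 3504.64 = 0.000285336
Lp = 92.2 + 10*log10(0.000285336) = 56.754 dB


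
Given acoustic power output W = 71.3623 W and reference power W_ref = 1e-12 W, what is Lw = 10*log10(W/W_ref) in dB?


W / W_ref = 71.3623 / 1e-12 = 7.13623e+13
Lw = 10 * log10(7.13623e+13) = 138.53 dB


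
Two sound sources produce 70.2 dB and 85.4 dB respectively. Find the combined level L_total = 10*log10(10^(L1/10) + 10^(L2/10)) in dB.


10^(70.2/10) = 1.04713e+07
10^(85.4/10) = 3.46737e+08
Sum = 1.04713e+07 + 3.46737e+08 = 3.57208e+08
L_total = 10*log10(3.57208e+08) = 85.529 dB


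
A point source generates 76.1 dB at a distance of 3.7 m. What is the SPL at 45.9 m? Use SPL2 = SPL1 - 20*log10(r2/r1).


r2/r1 = 45.9/3.7 = 12.4054
Correction = 20*log10(12.4054) = 21.8722 dB
SPL2 = 76.1 - 21.8722 = 54.228 dB


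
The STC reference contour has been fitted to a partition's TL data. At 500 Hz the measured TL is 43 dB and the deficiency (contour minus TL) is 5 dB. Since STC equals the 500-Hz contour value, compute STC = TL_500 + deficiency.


By ASTM E413, STC = value of the fitted reference contour at 500 Hz.
Contour value at 500 Hz = TL_500 + deficiency = 43 + 5 = 48
STC = 48


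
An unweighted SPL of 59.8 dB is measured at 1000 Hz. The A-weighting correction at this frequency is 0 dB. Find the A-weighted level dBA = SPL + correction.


A-weighting table: 1000 Hz -> 0 dB correction
SPL_A = SPL + correction = 59.8 + (0) = 59.8 dBA


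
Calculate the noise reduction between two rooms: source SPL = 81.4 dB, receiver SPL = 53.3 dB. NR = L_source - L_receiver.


NR = L_source - L_receiver (difference between source and receiving room levels)
NR = 81.4 - 53.3 = 28.1 dB


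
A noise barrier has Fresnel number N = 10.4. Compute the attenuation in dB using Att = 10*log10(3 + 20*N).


3 + 20*N = 3 + 20*10.4 = 211
Att = 10*log10(211) = 23.243 dB


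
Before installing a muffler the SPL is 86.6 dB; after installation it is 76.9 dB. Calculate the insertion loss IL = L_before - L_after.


Insertion loss = SPL without muffler - SPL with muffler
IL = 86.6 - 76.9 = 9.7 dB


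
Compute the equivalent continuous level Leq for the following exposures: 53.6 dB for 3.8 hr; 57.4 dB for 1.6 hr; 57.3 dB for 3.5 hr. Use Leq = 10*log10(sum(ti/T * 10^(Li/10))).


T_total = 3.8 + 1.6 + 3.5 = 8.9 hr
(3.8/8.9) * 10^(53.6/10) = 97812.3
(1.6/8.9) * 10^(57.4/10) = 98793.9
(3.5/8.9) * 10^(57.3/10) = 211192
Sum = 97812.3 + 98793.9 + 211192 = 407798
Leq = 10*log10(407798) = 56.104 dB


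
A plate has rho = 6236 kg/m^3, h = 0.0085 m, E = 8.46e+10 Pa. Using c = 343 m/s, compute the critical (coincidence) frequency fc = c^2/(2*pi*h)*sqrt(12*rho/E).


12*rho/E = 12*6236/8.46e+10 = 8.84539e-07
sqrt(12*rho/E) = sqrt(8.84539e-07) = 0.000940499
c^2/(2*pi*h) = 343^2/(2*pi*0.0085) = 2.20287e+06
fc = 2.20287e+06 * 0.000940499 = 2071.8 Hz


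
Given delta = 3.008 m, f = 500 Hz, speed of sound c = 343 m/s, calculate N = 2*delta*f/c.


N = 2*delta*f/c = 2*delta/lambda, where lambda = c/f
lambda = 343 / 500 = 0.686 m
N = 2 * 3.008 / 0.686 = 8.7697


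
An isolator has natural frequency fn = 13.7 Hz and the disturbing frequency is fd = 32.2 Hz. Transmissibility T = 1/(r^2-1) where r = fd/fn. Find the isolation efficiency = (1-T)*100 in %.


r = 32.2 / 13.7 = 2.35036
r^2 - 1 = 2.35036^2 - 1 = 4.52419
T = 1/4.52419 = 0.221034
Efficiency = (1 - 0.221034)*100 = 77.897 %


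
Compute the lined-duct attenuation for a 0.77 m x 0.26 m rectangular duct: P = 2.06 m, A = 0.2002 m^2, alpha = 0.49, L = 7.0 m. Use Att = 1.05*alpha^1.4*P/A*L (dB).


alpha^1.4 = 0.49^1.4 = 0.368362
Attenuation rate = 1.05 * alpha^1.4 * P / A
= 1.05 * 0.368362 * 2.06 / 0.2002 = 3.97986 dB/m
Total Att = 3.97986 * 7.0 = 27.859 dB


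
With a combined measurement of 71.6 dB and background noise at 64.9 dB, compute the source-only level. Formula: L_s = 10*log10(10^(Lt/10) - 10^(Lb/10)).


10^(71.6/10) = 1.44544e+07
10^(64.9/10) = 3.0903e+06
Difference = 1.44544e+07 - 3.0903e+06 = 1.13641e+07
L_source = 10*log10(1.13641e+07) = 70.555 dB


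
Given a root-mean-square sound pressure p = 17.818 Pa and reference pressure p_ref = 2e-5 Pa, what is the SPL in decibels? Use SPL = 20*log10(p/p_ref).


p / p_ref = 17.818 / 2e-5 = 890900
SPL = 20 * log10(890900) = 119 dB


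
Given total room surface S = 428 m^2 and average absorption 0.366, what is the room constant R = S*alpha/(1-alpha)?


R = 428 * 0.366 / (1 - 0.366) = 247.08 m^2


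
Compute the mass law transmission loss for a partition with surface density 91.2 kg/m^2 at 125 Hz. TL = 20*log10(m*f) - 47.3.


m * f = 91.2 * 125 = 11400
20*log10(11400) = 81.1381 dB
TL = 81.1381 - 47.3 = 33.838 dB


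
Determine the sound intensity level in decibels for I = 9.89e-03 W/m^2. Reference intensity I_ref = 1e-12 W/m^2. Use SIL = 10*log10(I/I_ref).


I / I_ref = 9.89e-03 / 1e-12 = 9.89e+09
SIL = 10 * log10(9.89e+09) = 99.952 dB


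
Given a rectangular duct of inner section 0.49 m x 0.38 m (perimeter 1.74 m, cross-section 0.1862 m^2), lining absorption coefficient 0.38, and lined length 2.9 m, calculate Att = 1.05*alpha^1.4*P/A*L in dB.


alpha^1.4 = 0.38^1.4 = 0.258046
Attenuation rate = 1.05 * alpha^1.4 * P / A
= 1.05 * 0.258046 * 1.74 / 0.1862 = 2.53196 dB/m
Total Att = 2.53196 * 2.9 = 7.3427 dB


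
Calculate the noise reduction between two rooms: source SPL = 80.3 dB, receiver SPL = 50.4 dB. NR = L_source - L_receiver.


NR = L_source - L_receiver (difference between source and receiving room levels)
NR = 80.3 - 50.4 = 29.9 dB


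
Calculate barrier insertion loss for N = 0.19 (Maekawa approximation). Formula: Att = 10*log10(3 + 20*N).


3 + 20*N = 3 + 20*0.19 = 6.8
Att = 10*log10(6.8) = 8.3251 dB


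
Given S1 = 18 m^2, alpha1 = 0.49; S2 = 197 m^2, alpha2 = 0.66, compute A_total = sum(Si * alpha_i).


18 * 0.49 = 8.82
197 * 0.66 = 130.02
A_total = 8.82 + 130.02 = 138.84 m^2


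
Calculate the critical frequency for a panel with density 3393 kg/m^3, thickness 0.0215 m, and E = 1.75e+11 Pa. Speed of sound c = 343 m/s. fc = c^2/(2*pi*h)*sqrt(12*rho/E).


12*rho/E = 12*3393/1.75e+11 = 2.32663e-07
sqrt(12*rho/E) = sqrt(2.32663e-07) = 0.000482352
c^2/(2*pi*h) = 343^2/(2*pi*0.0215) = 870903
fc = 870903 * 0.000482352 = 420.08 Hz


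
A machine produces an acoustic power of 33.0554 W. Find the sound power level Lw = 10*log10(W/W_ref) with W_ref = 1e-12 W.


W / W_ref = 33.0554 / 1e-12 = 3.30554e+13
Lw = 10 * log10(3.30554e+13) = 135.19 dB


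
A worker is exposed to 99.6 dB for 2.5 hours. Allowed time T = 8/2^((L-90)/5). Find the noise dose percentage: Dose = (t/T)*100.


T_allowed = 8 / 2^((99.6 - 90)/5) = 2.11404 hr
Dose = 2.5 / 2.11404 * 100 = 118.26 %


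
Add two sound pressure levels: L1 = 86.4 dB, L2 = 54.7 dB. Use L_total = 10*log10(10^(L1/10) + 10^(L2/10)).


10^(86.4/10) = 4.36516e+08
10^(54.7/10) = 295121
Sum = 4.36516e+08 + 295121 = 4.36811e+08
L_total = 10*log10(4.36811e+08) = 86.403 dB


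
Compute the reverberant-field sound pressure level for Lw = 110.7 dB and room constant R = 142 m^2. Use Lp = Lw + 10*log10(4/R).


4/R = 4/142 = 0.028169
Lp = 110.7 + 10*log10(0.028169) = 95.198 dB


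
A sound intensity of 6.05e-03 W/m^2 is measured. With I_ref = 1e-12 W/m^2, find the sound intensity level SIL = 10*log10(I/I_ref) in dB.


I / I_ref = 6.05e-03 / 1e-12 = 6.05e+09
SIL = 10 * log10(6.05e+09) = 97.818 dB


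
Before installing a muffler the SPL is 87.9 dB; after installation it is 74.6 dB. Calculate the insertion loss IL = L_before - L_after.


Insertion loss = SPL without muffler - SPL with muffler
IL = 87.9 - 74.6 = 13.3 dB


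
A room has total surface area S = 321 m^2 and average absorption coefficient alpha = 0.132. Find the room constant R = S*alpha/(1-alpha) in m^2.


R = 321 * 0.132 / (1 - 0.132) = 48.816 m^2


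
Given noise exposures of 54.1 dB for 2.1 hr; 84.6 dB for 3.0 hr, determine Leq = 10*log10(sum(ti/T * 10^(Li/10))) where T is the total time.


T_total = 2.1 + 3.0 = 5.1 hr
(2.1/5.1) * 10^(54.1/10) = 105840
(3.0/5.1) * 10^(84.6/10) = 1.69649e+08
Sum = 105840 + 1.69649e+08 = 1.69755e+08
Leq = 10*log10(1.69755e+08) = 82.298 dB


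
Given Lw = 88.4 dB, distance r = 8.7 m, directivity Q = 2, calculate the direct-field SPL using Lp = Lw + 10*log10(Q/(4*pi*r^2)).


4*pi*r^2 = 4*pi*8.7^2 = 951.149 m^2
Q / (4*pi*r^2) = 2 / 951.149 = 0.00210272
Lp = 88.4 + 10*log10(0.00210272) = 61.628 dB


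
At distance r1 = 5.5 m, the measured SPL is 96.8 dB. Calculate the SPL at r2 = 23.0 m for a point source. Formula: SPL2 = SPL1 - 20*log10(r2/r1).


r2/r1 = 23.0/5.5 = 4.18182
Correction = 20*log10(4.18182) = 12.4273 dB
SPL2 = 96.8 - 12.4273 = 84.373 dB


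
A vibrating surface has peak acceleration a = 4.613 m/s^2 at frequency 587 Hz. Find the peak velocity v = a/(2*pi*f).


omega = 2*pi*f = 2*pi*587 = 3688.23 rad/s
v = a / omega = 4.613 / 3688.23 = 0.0012507 m/s


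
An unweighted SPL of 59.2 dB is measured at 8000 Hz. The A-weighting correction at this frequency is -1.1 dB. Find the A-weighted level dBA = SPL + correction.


A-weighting table: 8000 Hz -> -1.1 dB correction
SPL_A = SPL + correction = 59.2 + (-1.1) = 58.1 dBA


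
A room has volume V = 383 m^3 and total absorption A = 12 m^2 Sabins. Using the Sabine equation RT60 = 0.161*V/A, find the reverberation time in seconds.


RT60 = 0.161 * 383 / 12 = 5.1386 s


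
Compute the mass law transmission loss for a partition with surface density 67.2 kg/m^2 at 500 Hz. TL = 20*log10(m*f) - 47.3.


m * f = 67.2 * 500 = 33600
20*log10(33600) = 90.5268 dB
TL = 90.5268 - 47.3 = 43.227 dB


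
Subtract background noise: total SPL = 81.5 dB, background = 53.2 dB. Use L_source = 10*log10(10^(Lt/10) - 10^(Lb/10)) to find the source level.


10^(81.5/10) = 1.41254e+08
10^(53.2/10) = 208930
Difference = 1.41254e+08 - 208930 = 1.41045e+08
L_source = 10*log10(1.41045e+08) = 81.494 dB


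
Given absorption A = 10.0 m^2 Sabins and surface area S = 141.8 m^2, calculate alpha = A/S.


Absorption coefficient = absorbed power / incident power
alpha = A / S = 10.0 / 141.8 = 0.070522


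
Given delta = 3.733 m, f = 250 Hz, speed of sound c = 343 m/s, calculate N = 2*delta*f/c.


N = 2*delta*f/c = 2*delta/lambda, where lambda = c/f
lambda = 343 / 250 = 1.372 m
N = 2 * 3.733 / 1.372 = 5.4417


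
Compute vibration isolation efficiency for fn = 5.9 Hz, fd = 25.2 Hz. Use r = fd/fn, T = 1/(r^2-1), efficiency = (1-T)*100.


r = 25.2 / 5.9 = 4.27119
r^2 - 1 = 4.27119^2 - 1 = 17.2431
T = 1/17.2431 = 0.0579942
Efficiency = (1 - 0.0579942)*100 = 94.201 %


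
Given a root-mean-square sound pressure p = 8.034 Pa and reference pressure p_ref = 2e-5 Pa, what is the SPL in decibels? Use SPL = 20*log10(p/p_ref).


p / p_ref = 8.034 / 2e-5 = 401700
SPL = 20 * log10(401700) = 112.08 dB


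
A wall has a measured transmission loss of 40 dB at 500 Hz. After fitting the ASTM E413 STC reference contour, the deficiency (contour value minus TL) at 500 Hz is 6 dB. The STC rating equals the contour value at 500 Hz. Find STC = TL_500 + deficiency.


By ASTM E413, STC = value of the fitted reference contour at 500 Hz.
Contour value at 500 Hz = TL_500 + deficiency = 40 + 6 = 46
STC = 46


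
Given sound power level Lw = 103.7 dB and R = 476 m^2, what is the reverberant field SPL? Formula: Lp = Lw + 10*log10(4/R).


4/R = 4/476 = 0.00840336
Lp = 103.7 + 10*log10(0.00840336) = 82.945 dB


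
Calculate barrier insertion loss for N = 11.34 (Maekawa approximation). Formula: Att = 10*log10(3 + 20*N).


3 + 20*N = 3 + 20*11.34 = 229.8
Att = 10*log10(229.8) = 23.614 dB


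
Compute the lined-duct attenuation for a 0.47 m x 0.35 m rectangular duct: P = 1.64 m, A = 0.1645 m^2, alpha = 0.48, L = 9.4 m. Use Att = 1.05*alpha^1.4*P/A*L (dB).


alpha^1.4 = 0.48^1.4 = 0.35788
Attenuation rate = 1.05 * alpha^1.4 * P / A
= 1.05 * 0.35788 * 1.64 / 0.1645 = 3.74632 dB/m
Total Att = 3.74632 * 9.4 = 35.215 dB


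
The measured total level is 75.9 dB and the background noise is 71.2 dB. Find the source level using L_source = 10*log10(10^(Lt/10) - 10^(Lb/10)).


10^(75.9/10) = 3.89045e+07
10^(71.2/10) = 1.31826e+07
Difference = 3.89045e+07 - 1.31826e+07 = 2.57219e+07
L_source = 10*log10(2.57219e+07) = 74.103 dB


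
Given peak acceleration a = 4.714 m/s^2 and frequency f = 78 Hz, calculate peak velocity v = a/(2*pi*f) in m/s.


omega = 2*pi*f = 2*pi*78 = 490.088 rad/s
v = a / omega = 4.714 / 490.088 = 0.0096187 m/s


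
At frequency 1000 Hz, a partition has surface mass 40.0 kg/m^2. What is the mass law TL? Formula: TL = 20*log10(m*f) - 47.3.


m * f = 40.0 * 1000 = 40000
20*log10(40000) = 92.0412 dB
TL = 92.0412 - 47.3 = 44.741 dB


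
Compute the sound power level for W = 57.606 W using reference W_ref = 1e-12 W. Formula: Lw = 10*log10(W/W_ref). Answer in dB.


W / W_ref = 57.606 / 1e-12 = 5.7606e+13
Lw = 10 * log10(5.7606e+13) = 137.6 dB
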